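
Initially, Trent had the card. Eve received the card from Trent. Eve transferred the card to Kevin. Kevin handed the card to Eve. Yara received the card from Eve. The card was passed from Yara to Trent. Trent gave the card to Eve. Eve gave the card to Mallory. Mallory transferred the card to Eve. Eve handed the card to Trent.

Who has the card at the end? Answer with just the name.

Answer: Trent

Derivation:
Tracking the card through each event:
Start: Trent has the card.
After event 1: Eve has the card.
After event 2: Kevin has the card.
After event 3: Eve has the card.
After event 4: Yara has the card.
After event 5: Trent has the card.
After event 6: Eve has the card.
After event 7: Mallory has the card.
After event 8: Eve has the card.
After event 9: Trent has the card.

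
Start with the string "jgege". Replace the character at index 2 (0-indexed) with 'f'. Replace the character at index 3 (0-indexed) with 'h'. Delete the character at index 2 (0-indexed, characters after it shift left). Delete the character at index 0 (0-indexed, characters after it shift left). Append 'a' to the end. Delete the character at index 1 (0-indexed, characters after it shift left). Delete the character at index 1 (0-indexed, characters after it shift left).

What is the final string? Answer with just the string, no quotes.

Answer: ga

Derivation:
Applying each edit step by step:
Start: "jgege"
Op 1 (replace idx 2: 'e' -> 'f'): "jgege" -> "jgfge"
Op 2 (replace idx 3: 'g' -> 'h'): "jgfge" -> "jgfhe"
Op 3 (delete idx 2 = 'f'): "jgfhe" -> "jghe"
Op 4 (delete idx 0 = 'j'): "jghe" -> "ghe"
Op 5 (append 'a'): "ghe" -> "ghea"
Op 6 (delete idx 1 = 'h'): "ghea" -> "gea"
Op 7 (delete idx 1 = 'e'): "gea" -> "ga"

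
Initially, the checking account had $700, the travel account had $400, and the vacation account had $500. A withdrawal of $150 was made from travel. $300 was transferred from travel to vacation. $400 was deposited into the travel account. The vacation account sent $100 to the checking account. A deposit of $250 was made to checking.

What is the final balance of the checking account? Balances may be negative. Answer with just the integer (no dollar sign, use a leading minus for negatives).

Tracking account balances step by step:
Start: checking=700, travel=400, vacation=500
Event 1 (withdraw 150 from travel): travel: 400 - 150 = 250. Balances: checking=700, travel=250, vacation=500
Event 2 (transfer 300 travel -> vacation): travel: 250 - 300 = -50, vacation: 500 + 300 = 800. Balances: checking=700, travel=-50, vacation=800
Event 3 (deposit 400 to travel): travel: -50 + 400 = 350. Balances: checking=700, travel=350, vacation=800
Event 4 (transfer 100 vacation -> checking): vacation: 800 - 100 = 700, checking: 700 + 100 = 800. Balances: checking=800, travel=350, vacation=700
Event 5 (deposit 250 to checking): checking: 800 + 250 = 1050. Balances: checking=1050, travel=350, vacation=700

Final balance of checking: 1050

Answer: 1050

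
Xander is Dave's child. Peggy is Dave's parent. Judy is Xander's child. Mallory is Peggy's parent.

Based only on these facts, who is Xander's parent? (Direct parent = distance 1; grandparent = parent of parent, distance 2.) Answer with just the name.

Answer: Dave

Derivation:
Reconstructing the parent chain from the given facts:
  Mallory -> Peggy -> Dave -> Xander -> Judy
(each arrow means 'parent of the next')
Positions in the chain (0 = top):
  position of Mallory: 0
  position of Peggy: 1
  position of Dave: 2
  position of Xander: 3
  position of Judy: 4

Xander is at position 3; the parent is 1 step up the chain, i.e. position 2: Dave.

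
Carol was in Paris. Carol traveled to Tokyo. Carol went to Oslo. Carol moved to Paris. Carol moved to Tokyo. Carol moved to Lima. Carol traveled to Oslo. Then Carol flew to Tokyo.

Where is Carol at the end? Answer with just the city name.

Answer: Tokyo

Derivation:
Tracking Carol's location:
Start: Carol is in Paris.
After move 1: Paris -> Tokyo. Carol is in Tokyo.
After move 2: Tokyo -> Oslo. Carol is in Oslo.
After move 3: Oslo -> Paris. Carol is in Paris.
After move 4: Paris -> Tokyo. Carol is in Tokyo.
After move 5: Tokyo -> Lima. Carol is in Lima.
After move 6: Lima -> Oslo. Carol is in Oslo.
After move 7: Oslo -> Tokyo. Carol is in Tokyo.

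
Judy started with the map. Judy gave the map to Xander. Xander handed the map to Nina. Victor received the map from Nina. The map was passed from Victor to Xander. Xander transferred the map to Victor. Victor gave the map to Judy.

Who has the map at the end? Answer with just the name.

Tracking the map through each event:
Start: Judy has the map.
After event 1: Xander has the map.
After event 2: Nina has the map.
After event 3: Victor has the map.
After event 4: Xander has the map.
After event 5: Victor has the map.
After event 6: Judy has the map.

Answer: Judy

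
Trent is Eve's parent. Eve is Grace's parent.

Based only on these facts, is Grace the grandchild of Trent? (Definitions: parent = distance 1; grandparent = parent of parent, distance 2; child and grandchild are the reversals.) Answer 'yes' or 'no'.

Answer: yes

Derivation:
Reconstructing the parent chain from the given facts:
  Trent -> Eve -> Grace
(each arrow means 'parent of the next')
Positions in the chain (0 = top):
  position of Trent: 0
  position of Eve: 1
  position of Grace: 2

Grace is at position 2, Trent is at position 0; signed distance (j - i) = -2.
'grandchild' requires j - i = -2. Actual distance is -2, so the relation HOLDS.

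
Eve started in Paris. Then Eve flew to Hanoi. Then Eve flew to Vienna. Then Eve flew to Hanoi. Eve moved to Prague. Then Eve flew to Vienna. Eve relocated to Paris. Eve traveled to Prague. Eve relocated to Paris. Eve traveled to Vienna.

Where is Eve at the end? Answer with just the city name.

Answer: Vienna

Derivation:
Tracking Eve's location:
Start: Eve is in Paris.
After move 1: Paris -> Hanoi. Eve is in Hanoi.
After move 2: Hanoi -> Vienna. Eve is in Vienna.
After move 3: Vienna -> Hanoi. Eve is in Hanoi.
After move 4: Hanoi -> Prague. Eve is in Prague.
After move 5: Prague -> Vienna. Eve is in Vienna.
After move 6: Vienna -> Paris. Eve is in Paris.
After move 7: Paris -> Prague. Eve is in Prague.
After move 8: Prague -> Paris. Eve is in Paris.
After move 9: Paris -> Vienna. Eve is in Vienna.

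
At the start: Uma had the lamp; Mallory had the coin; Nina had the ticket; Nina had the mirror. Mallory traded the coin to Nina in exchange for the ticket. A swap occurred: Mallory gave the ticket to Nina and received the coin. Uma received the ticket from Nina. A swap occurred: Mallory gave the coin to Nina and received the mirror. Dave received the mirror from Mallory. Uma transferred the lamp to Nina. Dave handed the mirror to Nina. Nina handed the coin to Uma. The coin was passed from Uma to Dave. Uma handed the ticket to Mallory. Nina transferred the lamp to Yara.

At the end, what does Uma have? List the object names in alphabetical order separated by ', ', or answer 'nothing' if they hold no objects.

Tracking all object holders:
Start: lamp:Uma, coin:Mallory, ticket:Nina, mirror:Nina
Event 1 (swap coin<->ticket: now coin:Nina, ticket:Mallory). State: lamp:Uma, coin:Nina, ticket:Mallory, mirror:Nina
Event 2 (swap ticket<->coin: now ticket:Nina, coin:Mallory). State: lamp:Uma, coin:Mallory, ticket:Nina, mirror:Nina
Event 3 (give ticket: Nina -> Uma). State: lamp:Uma, coin:Mallory, ticket:Uma, mirror:Nina
Event 4 (swap coin<->mirror: now coin:Nina, mirror:Mallory). State: lamp:Uma, coin:Nina, ticket:Uma, mirror:Mallory
Event 5 (give mirror: Mallory -> Dave). State: lamp:Uma, coin:Nina, ticket:Uma, mirror:Dave
Event 6 (give lamp: Uma -> Nina). State: lamp:Nina, coin:Nina, ticket:Uma, mirror:Dave
Event 7 (give mirror: Dave -> Nina). State: lamp:Nina, coin:Nina, ticket:Uma, mirror:Nina
Event 8 (give coin: Nina -> Uma). State: lamp:Nina, coin:Uma, ticket:Uma, mirror:Nina
Event 9 (give coin: Uma -> Dave). State: lamp:Nina, coin:Dave, ticket:Uma, mirror:Nina
Event 10 (give ticket: Uma -> Mallory). State: lamp:Nina, coin:Dave, ticket:Mallory, mirror:Nina
Event 11 (give lamp: Nina -> Yara). State: lamp:Yara, coin:Dave, ticket:Mallory, mirror:Nina

Final state: lamp:Yara, coin:Dave, ticket:Mallory, mirror:Nina
Uma holds: (nothing).

Answer: nothing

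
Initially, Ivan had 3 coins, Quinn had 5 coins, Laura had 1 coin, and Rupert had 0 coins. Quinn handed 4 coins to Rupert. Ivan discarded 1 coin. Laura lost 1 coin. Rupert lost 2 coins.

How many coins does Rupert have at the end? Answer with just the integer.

Tracking counts step by step:
Start: Ivan=3, Quinn=5, Laura=1, Rupert=0
Event 1 (Quinn -> Rupert, 4): Quinn: 5 -> 1, Rupert: 0 -> 4. State: Ivan=3, Quinn=1, Laura=1, Rupert=4
Event 2 (Ivan -1): Ivan: 3 -> 2. State: Ivan=2, Quinn=1, Laura=1, Rupert=4
Event 3 (Laura -1): Laura: 1 -> 0. State: Ivan=2, Quinn=1, Laura=0, Rupert=4
Event 4 (Rupert -2): Rupert: 4 -> 2. State: Ivan=2, Quinn=1, Laura=0, Rupert=2

Rupert's final count: 2

Answer: 2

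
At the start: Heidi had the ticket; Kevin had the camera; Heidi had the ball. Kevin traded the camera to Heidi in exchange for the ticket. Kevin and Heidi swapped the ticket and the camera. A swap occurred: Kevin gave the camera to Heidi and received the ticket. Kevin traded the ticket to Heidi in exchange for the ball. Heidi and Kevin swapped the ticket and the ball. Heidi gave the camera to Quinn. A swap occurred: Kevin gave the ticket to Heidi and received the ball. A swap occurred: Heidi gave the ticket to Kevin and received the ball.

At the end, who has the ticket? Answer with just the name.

Tracking all object holders:
Start: ticket:Heidi, camera:Kevin, ball:Heidi
Event 1 (swap camera<->ticket: now camera:Heidi, ticket:Kevin). State: ticket:Kevin, camera:Heidi, ball:Heidi
Event 2 (swap ticket<->camera: now ticket:Heidi, camera:Kevin). State: ticket:Heidi, camera:Kevin, ball:Heidi
Event 3 (swap camera<->ticket: now camera:Heidi, ticket:Kevin). State: ticket:Kevin, camera:Heidi, ball:Heidi
Event 4 (swap ticket<->ball: now ticket:Heidi, ball:Kevin). State: ticket:Heidi, camera:Heidi, ball:Kevin
Event 5 (swap ticket<->ball: now ticket:Kevin, ball:Heidi). State: ticket:Kevin, camera:Heidi, ball:Heidi
Event 6 (give camera: Heidi -> Quinn). State: ticket:Kevin, camera:Quinn, ball:Heidi
Event 7 (swap ticket<->ball: now ticket:Heidi, ball:Kevin). State: ticket:Heidi, camera:Quinn, ball:Kevin
Event 8 (swap ticket<->ball: now ticket:Kevin, ball:Heidi). State: ticket:Kevin, camera:Quinn, ball:Heidi

Final state: ticket:Kevin, camera:Quinn, ball:Heidi
The ticket is held by Kevin.

Answer: Kevin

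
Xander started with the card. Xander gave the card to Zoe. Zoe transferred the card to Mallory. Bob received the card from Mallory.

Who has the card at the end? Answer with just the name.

Tracking the card through each event:
Start: Xander has the card.
After event 1: Zoe has the card.
After event 2: Mallory has the card.
After event 3: Bob has the card.

Answer: Bob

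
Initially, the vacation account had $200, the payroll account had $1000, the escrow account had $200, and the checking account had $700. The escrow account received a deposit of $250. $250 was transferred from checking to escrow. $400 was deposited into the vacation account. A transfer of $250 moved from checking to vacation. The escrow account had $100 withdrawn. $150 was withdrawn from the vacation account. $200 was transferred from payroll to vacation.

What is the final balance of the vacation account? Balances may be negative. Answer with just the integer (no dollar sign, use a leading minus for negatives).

Answer: 900

Derivation:
Tracking account balances step by step:
Start: vacation=200, payroll=1000, escrow=200, checking=700
Event 1 (deposit 250 to escrow): escrow: 200 + 250 = 450. Balances: vacation=200, payroll=1000, escrow=450, checking=700
Event 2 (transfer 250 checking -> escrow): checking: 700 - 250 = 450, escrow: 450 + 250 = 700. Balances: vacation=200, payroll=1000, escrow=700, checking=450
Event 3 (deposit 400 to vacation): vacation: 200 + 400 = 600. Balances: vacation=600, payroll=1000, escrow=700, checking=450
Event 4 (transfer 250 checking -> vacation): checking: 450 - 250 = 200, vacation: 600 + 250 = 850. Balances: vacation=850, payroll=1000, escrow=700, checking=200
Event 5 (withdraw 100 from escrow): escrow: 700 - 100 = 600. Balances: vacation=850, payroll=1000, escrow=600, checking=200
Event 6 (withdraw 150 from vacation): vacation: 850 - 150 = 700. Balances: vacation=700, payroll=1000, escrow=600, checking=200
Event 7 (transfer 200 payroll -> vacation): payroll: 1000 - 200 = 800, vacation: 700 + 200 = 900. Balances: vacation=900, payroll=800, escrow=600, checking=200

Final balance of vacation: 900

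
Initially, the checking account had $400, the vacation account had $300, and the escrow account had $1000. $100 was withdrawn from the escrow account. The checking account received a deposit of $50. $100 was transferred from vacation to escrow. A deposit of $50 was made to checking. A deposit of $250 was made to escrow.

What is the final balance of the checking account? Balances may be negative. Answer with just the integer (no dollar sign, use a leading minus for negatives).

Tracking account balances step by step:
Start: checking=400, vacation=300, escrow=1000
Event 1 (withdraw 100 from escrow): escrow: 1000 - 100 = 900. Balances: checking=400, vacation=300, escrow=900
Event 2 (deposit 50 to checking): checking: 400 + 50 = 450. Balances: checking=450, vacation=300, escrow=900
Event 3 (transfer 100 vacation -> escrow): vacation: 300 - 100 = 200, escrow: 900 + 100 = 1000. Balances: checking=450, vacation=200, escrow=1000
Event 4 (deposit 50 to checking): checking: 450 + 50 = 500. Balances: checking=500, vacation=200, escrow=1000
Event 5 (deposit 250 to escrow): escrow: 1000 + 250 = 1250. Balances: checking=500, vacation=200, escrow=1250

Final balance of checking: 500

Answer: 500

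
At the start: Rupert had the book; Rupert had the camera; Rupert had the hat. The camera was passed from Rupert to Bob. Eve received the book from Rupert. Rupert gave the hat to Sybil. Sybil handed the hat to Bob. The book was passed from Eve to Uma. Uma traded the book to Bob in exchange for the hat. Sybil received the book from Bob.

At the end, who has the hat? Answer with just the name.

Tracking all object holders:
Start: book:Rupert, camera:Rupert, hat:Rupert
Event 1 (give camera: Rupert -> Bob). State: book:Rupert, camera:Bob, hat:Rupert
Event 2 (give book: Rupert -> Eve). State: book:Eve, camera:Bob, hat:Rupert
Event 3 (give hat: Rupert -> Sybil). State: book:Eve, camera:Bob, hat:Sybil
Event 4 (give hat: Sybil -> Bob). State: book:Eve, camera:Bob, hat:Bob
Event 5 (give book: Eve -> Uma). State: book:Uma, camera:Bob, hat:Bob
Event 6 (swap book<->hat: now book:Bob, hat:Uma). State: book:Bob, camera:Bob, hat:Uma
Event 7 (give book: Bob -> Sybil). State: book:Sybil, camera:Bob, hat:Uma

Final state: book:Sybil, camera:Bob, hat:Uma
The hat is held by Uma.

Answer: Uma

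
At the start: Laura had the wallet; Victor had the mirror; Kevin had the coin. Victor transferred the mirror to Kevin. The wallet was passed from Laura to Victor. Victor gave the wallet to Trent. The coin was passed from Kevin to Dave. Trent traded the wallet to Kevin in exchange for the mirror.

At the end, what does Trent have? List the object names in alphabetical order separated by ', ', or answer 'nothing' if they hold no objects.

Answer: mirror

Derivation:
Tracking all object holders:
Start: wallet:Laura, mirror:Victor, coin:Kevin
Event 1 (give mirror: Victor -> Kevin). State: wallet:Laura, mirror:Kevin, coin:Kevin
Event 2 (give wallet: Laura -> Victor). State: wallet:Victor, mirror:Kevin, coin:Kevin
Event 3 (give wallet: Victor -> Trent). State: wallet:Trent, mirror:Kevin, coin:Kevin
Event 4 (give coin: Kevin -> Dave). State: wallet:Trent, mirror:Kevin, coin:Dave
Event 5 (swap wallet<->mirror: now wallet:Kevin, mirror:Trent). State: wallet:Kevin, mirror:Trent, coin:Dave

Final state: wallet:Kevin, mirror:Trent, coin:Dave
Trent holds: mirror.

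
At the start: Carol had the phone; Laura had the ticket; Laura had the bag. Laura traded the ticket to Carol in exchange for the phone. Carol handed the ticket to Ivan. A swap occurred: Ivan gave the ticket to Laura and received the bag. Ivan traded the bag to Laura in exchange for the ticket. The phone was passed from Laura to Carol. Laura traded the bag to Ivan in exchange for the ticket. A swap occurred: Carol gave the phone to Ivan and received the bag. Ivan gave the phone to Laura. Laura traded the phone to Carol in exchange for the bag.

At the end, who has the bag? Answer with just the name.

Answer: Laura

Derivation:
Tracking all object holders:
Start: phone:Carol, ticket:Laura, bag:Laura
Event 1 (swap ticket<->phone: now ticket:Carol, phone:Laura). State: phone:Laura, ticket:Carol, bag:Laura
Event 2 (give ticket: Carol -> Ivan). State: phone:Laura, ticket:Ivan, bag:Laura
Event 3 (swap ticket<->bag: now ticket:Laura, bag:Ivan). State: phone:Laura, ticket:Laura, bag:Ivan
Event 4 (swap bag<->ticket: now bag:Laura, ticket:Ivan). State: phone:Laura, ticket:Ivan, bag:Laura
Event 5 (give phone: Laura -> Carol). State: phone:Carol, ticket:Ivan, bag:Laura
Event 6 (swap bag<->ticket: now bag:Ivan, ticket:Laura). State: phone:Carol, ticket:Laura, bag:Ivan
Event 7 (swap phone<->bag: now phone:Ivan, bag:Carol). State: phone:Ivan, ticket:Laura, bag:Carol
Event 8 (give phone: Ivan -> Laura). State: phone:Laura, ticket:Laura, bag:Carol
Event 9 (swap phone<->bag: now phone:Carol, bag:Laura). State: phone:Carol, ticket:Laura, bag:Laura

Final state: phone:Carol, ticket:Laura, bag:Laura
The bag is held by Laura.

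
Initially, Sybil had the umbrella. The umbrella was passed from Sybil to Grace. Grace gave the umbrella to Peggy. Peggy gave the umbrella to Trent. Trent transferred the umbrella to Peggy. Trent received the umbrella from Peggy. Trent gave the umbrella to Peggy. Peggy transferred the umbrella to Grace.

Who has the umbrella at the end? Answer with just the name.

Answer: Grace

Derivation:
Tracking the umbrella through each event:
Start: Sybil has the umbrella.
After event 1: Grace has the umbrella.
After event 2: Peggy has the umbrella.
After event 3: Trent has the umbrella.
After event 4: Peggy has the umbrella.
After event 5: Trent has the umbrella.
After event 6: Peggy has the umbrella.
After event 7: Grace has the umbrella.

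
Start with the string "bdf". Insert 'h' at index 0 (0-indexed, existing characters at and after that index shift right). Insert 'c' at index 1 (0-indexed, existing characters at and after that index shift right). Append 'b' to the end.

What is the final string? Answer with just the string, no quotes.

Answer: hcbdfb

Derivation:
Applying each edit step by step:
Start: "bdf"
Op 1 (insert 'h' at idx 0): "bdf" -> "hbdf"
Op 2 (insert 'c' at idx 1): "hbdf" -> "hcbdf"
Op 3 (append 'b'): "hcbdf" -> "hcbdfb"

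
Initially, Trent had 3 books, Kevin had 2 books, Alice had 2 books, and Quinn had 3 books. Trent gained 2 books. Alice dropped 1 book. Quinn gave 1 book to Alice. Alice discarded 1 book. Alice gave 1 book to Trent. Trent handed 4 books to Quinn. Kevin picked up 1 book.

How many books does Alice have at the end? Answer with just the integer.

Answer: 0

Derivation:
Tracking counts step by step:
Start: Trent=3, Kevin=2, Alice=2, Quinn=3
Event 1 (Trent +2): Trent: 3 -> 5. State: Trent=5, Kevin=2, Alice=2, Quinn=3
Event 2 (Alice -1): Alice: 2 -> 1. State: Trent=5, Kevin=2, Alice=1, Quinn=3
Event 3 (Quinn -> Alice, 1): Quinn: 3 -> 2, Alice: 1 -> 2. State: Trent=5, Kevin=2, Alice=2, Quinn=2
Event 4 (Alice -1): Alice: 2 -> 1. State: Trent=5, Kevin=2, Alice=1, Quinn=2
Event 5 (Alice -> Trent, 1): Alice: 1 -> 0, Trent: 5 -> 6. State: Trent=6, Kevin=2, Alice=0, Quinn=2
Event 6 (Trent -> Quinn, 4): Trent: 6 -> 2, Quinn: 2 -> 6. State: Trent=2, Kevin=2, Alice=0, Quinn=6
Event 7 (Kevin +1): Kevin: 2 -> 3. State: Trent=2, Kevin=3, Alice=0, Quinn=6

Alice's final count: 0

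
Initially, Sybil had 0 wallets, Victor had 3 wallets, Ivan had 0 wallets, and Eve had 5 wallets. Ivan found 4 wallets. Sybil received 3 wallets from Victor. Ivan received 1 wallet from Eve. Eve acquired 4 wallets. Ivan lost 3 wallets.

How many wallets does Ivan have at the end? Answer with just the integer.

Tracking counts step by step:
Start: Sybil=0, Victor=3, Ivan=0, Eve=5
Event 1 (Ivan +4): Ivan: 0 -> 4. State: Sybil=0, Victor=3, Ivan=4, Eve=5
Event 2 (Victor -> Sybil, 3): Victor: 3 -> 0, Sybil: 0 -> 3. State: Sybil=3, Victor=0, Ivan=4, Eve=5
Event 3 (Eve -> Ivan, 1): Eve: 5 -> 4, Ivan: 4 -> 5. State: Sybil=3, Victor=0, Ivan=5, Eve=4
Event 4 (Eve +4): Eve: 4 -> 8. State: Sybil=3, Victor=0, Ivan=5, Eve=8
Event 5 (Ivan -3): Ivan: 5 -> 2. State: Sybil=3, Victor=0, Ivan=2, Eve=8

Ivan's final count: 2

Answer: 2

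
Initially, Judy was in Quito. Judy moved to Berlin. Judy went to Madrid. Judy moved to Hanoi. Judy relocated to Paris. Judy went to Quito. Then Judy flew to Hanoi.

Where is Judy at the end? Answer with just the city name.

Answer: Hanoi

Derivation:
Tracking Judy's location:
Start: Judy is in Quito.
After move 1: Quito -> Berlin. Judy is in Berlin.
After move 2: Berlin -> Madrid. Judy is in Madrid.
After move 3: Madrid -> Hanoi. Judy is in Hanoi.
After move 4: Hanoi -> Paris. Judy is in Paris.
After move 5: Paris -> Quito. Judy is in Quito.
After move 6: Quito -> Hanoi. Judy is in Hanoi.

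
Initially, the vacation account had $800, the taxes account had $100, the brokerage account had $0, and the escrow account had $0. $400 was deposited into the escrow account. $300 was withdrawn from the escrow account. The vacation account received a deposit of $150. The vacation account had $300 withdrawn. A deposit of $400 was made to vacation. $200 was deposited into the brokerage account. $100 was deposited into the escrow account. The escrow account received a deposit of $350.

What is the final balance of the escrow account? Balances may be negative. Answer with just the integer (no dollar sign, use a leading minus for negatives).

Answer: 550

Derivation:
Tracking account balances step by step:
Start: vacation=800, taxes=100, brokerage=0, escrow=0
Event 1 (deposit 400 to escrow): escrow: 0 + 400 = 400. Balances: vacation=800, taxes=100, brokerage=0, escrow=400
Event 2 (withdraw 300 from escrow): escrow: 400 - 300 = 100. Balances: vacation=800, taxes=100, brokerage=0, escrow=100
Event 3 (deposit 150 to vacation): vacation: 800 + 150 = 950. Balances: vacation=950, taxes=100, brokerage=0, escrow=100
Event 4 (withdraw 300 from vacation): vacation: 950 - 300 = 650. Balances: vacation=650, taxes=100, brokerage=0, escrow=100
Event 5 (deposit 400 to vacation): vacation: 650 + 400 = 1050. Balances: vacation=1050, taxes=100, brokerage=0, escrow=100
Event 6 (deposit 200 to brokerage): brokerage: 0 + 200 = 200. Balances: vacation=1050, taxes=100, brokerage=200, escrow=100
Event 7 (deposit 100 to escrow): escrow: 100 + 100 = 200. Balances: vacation=1050, taxes=100, brokerage=200, escrow=200
Event 8 (deposit 350 to escrow): escrow: 200 + 350 = 550. Balances: vacation=1050, taxes=100, brokerage=200, escrow=550

Final balance of escrow: 550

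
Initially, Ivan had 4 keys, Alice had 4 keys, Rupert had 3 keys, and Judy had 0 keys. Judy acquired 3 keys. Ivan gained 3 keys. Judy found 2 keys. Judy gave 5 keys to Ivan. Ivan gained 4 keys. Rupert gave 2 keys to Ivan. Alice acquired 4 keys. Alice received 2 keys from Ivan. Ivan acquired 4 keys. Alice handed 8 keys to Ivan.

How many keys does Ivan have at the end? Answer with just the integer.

Answer: 28

Derivation:
Tracking counts step by step:
Start: Ivan=4, Alice=4, Rupert=3, Judy=0
Event 1 (Judy +3): Judy: 0 -> 3. State: Ivan=4, Alice=4, Rupert=3, Judy=3
Event 2 (Ivan +3): Ivan: 4 -> 7. State: Ivan=7, Alice=4, Rupert=3, Judy=3
Event 3 (Judy +2): Judy: 3 -> 5. State: Ivan=7, Alice=4, Rupert=3, Judy=5
Event 4 (Judy -> Ivan, 5): Judy: 5 -> 0, Ivan: 7 -> 12. State: Ivan=12, Alice=4, Rupert=3, Judy=0
Event 5 (Ivan +4): Ivan: 12 -> 16. State: Ivan=16, Alice=4, Rupert=3, Judy=0
Event 6 (Rupert -> Ivan, 2): Rupert: 3 -> 1, Ivan: 16 -> 18. State: Ivan=18, Alice=4, Rupert=1, Judy=0
Event 7 (Alice +4): Alice: 4 -> 8. State: Ivan=18, Alice=8, Rupert=1, Judy=0
Event 8 (Ivan -> Alice, 2): Ivan: 18 -> 16, Alice: 8 -> 10. State: Ivan=16, Alice=10, Rupert=1, Judy=0
Event 9 (Ivan +4): Ivan: 16 -> 20. State: Ivan=20, Alice=10, Rupert=1, Judy=0
Event 10 (Alice -> Ivan, 8): Alice: 10 -> 2, Ivan: 20 -> 28. State: Ivan=28, Alice=2, Rupert=1, Judy=0

Ivan's final count: 28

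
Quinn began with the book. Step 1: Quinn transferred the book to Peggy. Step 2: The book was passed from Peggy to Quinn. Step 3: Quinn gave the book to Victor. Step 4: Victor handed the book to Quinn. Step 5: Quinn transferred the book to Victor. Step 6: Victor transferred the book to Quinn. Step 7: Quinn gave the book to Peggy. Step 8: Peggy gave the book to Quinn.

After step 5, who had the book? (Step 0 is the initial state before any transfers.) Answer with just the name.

Answer: Victor

Derivation:
Tracking the book holder through step 5:
After step 0 (start): Quinn
After step 1: Peggy
After step 2: Quinn
After step 3: Victor
After step 4: Quinn
After step 5: Victor

At step 5, the holder is Victor.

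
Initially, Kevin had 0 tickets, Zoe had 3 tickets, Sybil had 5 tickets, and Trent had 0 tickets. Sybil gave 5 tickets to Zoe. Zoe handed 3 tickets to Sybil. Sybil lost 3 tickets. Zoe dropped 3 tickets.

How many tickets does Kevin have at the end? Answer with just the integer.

Tracking counts step by step:
Start: Kevin=0, Zoe=3, Sybil=5, Trent=0
Event 1 (Sybil -> Zoe, 5): Sybil: 5 -> 0, Zoe: 3 -> 8. State: Kevin=0, Zoe=8, Sybil=0, Trent=0
Event 2 (Zoe -> Sybil, 3): Zoe: 8 -> 5, Sybil: 0 -> 3. State: Kevin=0, Zoe=5, Sybil=3, Trent=0
Event 3 (Sybil -3): Sybil: 3 -> 0. State: Kevin=0, Zoe=5, Sybil=0, Trent=0
Event 4 (Zoe -3): Zoe: 5 -> 2. State: Kevin=0, Zoe=2, Sybil=0, Trent=0

Kevin's final count: 0

Answer: 0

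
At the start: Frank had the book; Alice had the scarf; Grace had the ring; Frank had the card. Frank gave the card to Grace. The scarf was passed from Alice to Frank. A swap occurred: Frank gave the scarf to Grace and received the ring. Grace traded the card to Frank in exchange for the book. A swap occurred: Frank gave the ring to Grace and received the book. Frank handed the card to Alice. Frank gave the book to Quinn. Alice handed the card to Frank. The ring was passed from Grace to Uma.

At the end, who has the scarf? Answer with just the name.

Answer: Grace

Derivation:
Tracking all object holders:
Start: book:Frank, scarf:Alice, ring:Grace, card:Frank
Event 1 (give card: Frank -> Grace). State: book:Frank, scarf:Alice, ring:Grace, card:Grace
Event 2 (give scarf: Alice -> Frank). State: book:Frank, scarf:Frank, ring:Grace, card:Grace
Event 3 (swap scarf<->ring: now scarf:Grace, ring:Frank). State: book:Frank, scarf:Grace, ring:Frank, card:Grace
Event 4 (swap card<->book: now card:Frank, book:Grace). State: book:Grace, scarf:Grace, ring:Frank, card:Frank
Event 5 (swap ring<->book: now ring:Grace, book:Frank). State: book:Frank, scarf:Grace, ring:Grace, card:Frank
Event 6 (give card: Frank -> Alice). State: book:Frank, scarf:Grace, ring:Grace, card:Alice
Event 7 (give book: Frank -> Quinn). State: book:Quinn, scarf:Grace, ring:Grace, card:Alice
Event 8 (give card: Alice -> Frank). State: book:Quinn, scarf:Grace, ring:Grace, card:Frank
Event 9 (give ring: Grace -> Uma). State: book:Quinn, scarf:Grace, ring:Uma, card:Frank

Final state: book:Quinn, scarf:Grace, ring:Uma, card:Frank
The scarf is held by Grace.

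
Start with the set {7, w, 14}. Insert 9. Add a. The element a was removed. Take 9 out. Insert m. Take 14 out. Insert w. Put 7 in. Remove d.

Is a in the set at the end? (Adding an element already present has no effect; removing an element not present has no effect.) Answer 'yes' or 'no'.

Answer: no

Derivation:
Tracking the set through each operation:
Start: {14, 7, w}
Event 1 (add 9): added. Set: {14, 7, 9, w}
Event 2 (add a): added. Set: {14, 7, 9, a, w}
Event 3 (remove a): removed. Set: {14, 7, 9, w}
Event 4 (remove 9): removed. Set: {14, 7, w}
Event 5 (add m): added. Set: {14, 7, m, w}
Event 6 (remove 14): removed. Set: {7, m, w}
Event 7 (add w): already present, no change. Set: {7, m, w}
Event 8 (add 7): already present, no change. Set: {7, m, w}
Event 9 (remove d): not present, no change. Set: {7, m, w}

Final set: {7, m, w} (size 3)
a is NOT in the final set.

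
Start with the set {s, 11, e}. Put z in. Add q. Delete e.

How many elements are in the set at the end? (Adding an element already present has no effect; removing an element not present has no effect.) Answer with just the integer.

Tracking the set through each operation:
Start: {11, e, s}
Event 1 (add z): added. Set: {11, e, s, z}
Event 2 (add q): added. Set: {11, e, q, s, z}
Event 3 (remove e): removed. Set: {11, q, s, z}

Final set: {11, q, s, z} (size 4)

Answer: 4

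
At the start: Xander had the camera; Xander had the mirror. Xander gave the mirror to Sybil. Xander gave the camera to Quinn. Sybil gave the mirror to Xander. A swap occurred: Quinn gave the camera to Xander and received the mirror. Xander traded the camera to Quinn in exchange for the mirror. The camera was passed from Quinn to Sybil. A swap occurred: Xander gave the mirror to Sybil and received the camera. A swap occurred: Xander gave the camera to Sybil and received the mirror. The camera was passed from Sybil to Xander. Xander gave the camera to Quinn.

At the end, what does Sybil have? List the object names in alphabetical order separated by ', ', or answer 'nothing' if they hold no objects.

Tracking all object holders:
Start: camera:Xander, mirror:Xander
Event 1 (give mirror: Xander -> Sybil). State: camera:Xander, mirror:Sybil
Event 2 (give camera: Xander -> Quinn). State: camera:Quinn, mirror:Sybil
Event 3 (give mirror: Sybil -> Xander). State: camera:Quinn, mirror:Xander
Event 4 (swap camera<->mirror: now camera:Xander, mirror:Quinn). State: camera:Xander, mirror:Quinn
Event 5 (swap camera<->mirror: now camera:Quinn, mirror:Xander). State: camera:Quinn, mirror:Xander
Event 6 (give camera: Quinn -> Sybil). State: camera:Sybil, mirror:Xander
Event 7 (swap mirror<->camera: now mirror:Sybil, camera:Xander). State: camera:Xander, mirror:Sybil
Event 8 (swap camera<->mirror: now camera:Sybil, mirror:Xander). State: camera:Sybil, mirror:Xander
Event 9 (give camera: Sybil -> Xander). State: camera:Xander, mirror:Xander
Event 10 (give camera: Xander -> Quinn). State: camera:Quinn, mirror:Xander

Final state: camera:Quinn, mirror:Xander
Sybil holds: (nothing).

Answer: nothing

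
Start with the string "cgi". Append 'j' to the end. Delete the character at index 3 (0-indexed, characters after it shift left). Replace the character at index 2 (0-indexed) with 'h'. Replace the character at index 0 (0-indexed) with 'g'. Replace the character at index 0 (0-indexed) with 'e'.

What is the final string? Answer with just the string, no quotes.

Answer: egh

Derivation:
Applying each edit step by step:
Start: "cgi"
Op 1 (append 'j'): "cgi" -> "cgij"
Op 2 (delete idx 3 = 'j'): "cgij" -> "cgi"
Op 3 (replace idx 2: 'i' -> 'h'): "cgi" -> "cgh"
Op 4 (replace idx 0: 'c' -> 'g'): "cgh" -> "ggh"
Op 5 (replace idx 0: 'g' -> 'e'): "ggh" -> "egh"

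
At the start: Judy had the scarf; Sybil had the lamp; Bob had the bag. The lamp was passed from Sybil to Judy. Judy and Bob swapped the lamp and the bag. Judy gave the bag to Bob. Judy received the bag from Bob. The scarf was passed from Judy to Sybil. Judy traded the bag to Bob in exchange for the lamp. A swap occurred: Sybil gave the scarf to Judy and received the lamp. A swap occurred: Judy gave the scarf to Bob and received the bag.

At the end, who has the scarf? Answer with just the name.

Tracking all object holders:
Start: scarf:Judy, lamp:Sybil, bag:Bob
Event 1 (give lamp: Sybil -> Judy). State: scarf:Judy, lamp:Judy, bag:Bob
Event 2 (swap lamp<->bag: now lamp:Bob, bag:Judy). State: scarf:Judy, lamp:Bob, bag:Judy
Event 3 (give bag: Judy -> Bob). State: scarf:Judy, lamp:Bob, bag:Bob
Event 4 (give bag: Bob -> Judy). State: scarf:Judy, lamp:Bob, bag:Judy
Event 5 (give scarf: Judy -> Sybil). State: scarf:Sybil, lamp:Bob, bag:Judy
Event 6 (swap bag<->lamp: now bag:Bob, lamp:Judy). State: scarf:Sybil, lamp:Judy, bag:Bob
Event 7 (swap scarf<->lamp: now scarf:Judy, lamp:Sybil). State: scarf:Judy, lamp:Sybil, bag:Bob
Event 8 (swap scarf<->bag: now scarf:Bob, bag:Judy). State: scarf:Bob, lamp:Sybil, bag:Judy

Final state: scarf:Bob, lamp:Sybil, bag:Judy
The scarf is held by Bob.

Answer: Bob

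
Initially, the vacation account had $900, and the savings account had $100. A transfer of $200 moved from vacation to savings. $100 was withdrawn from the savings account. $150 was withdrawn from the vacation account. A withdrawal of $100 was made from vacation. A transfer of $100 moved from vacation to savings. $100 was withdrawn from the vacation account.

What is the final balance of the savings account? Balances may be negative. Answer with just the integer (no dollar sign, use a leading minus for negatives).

Answer: 300

Derivation:
Tracking account balances step by step:
Start: vacation=900, savings=100
Event 1 (transfer 200 vacation -> savings): vacation: 900 - 200 = 700, savings: 100 + 200 = 300. Balances: vacation=700, savings=300
Event 2 (withdraw 100 from savings): savings: 300 - 100 = 200. Balances: vacation=700, savings=200
Event 3 (withdraw 150 from vacation): vacation: 700 - 150 = 550. Balances: vacation=550, savings=200
Event 4 (withdraw 100 from vacation): vacation: 550 - 100 = 450. Balances: vacation=450, savings=200
Event 5 (transfer 100 vacation -> savings): vacation: 450 - 100 = 350, savings: 200 + 100 = 300. Balances: vacation=350, savings=300
Event 6 (withdraw 100 from vacation): vacation: 350 - 100 = 250. Balances: vacation=250, savings=300

Final balance of savings: 300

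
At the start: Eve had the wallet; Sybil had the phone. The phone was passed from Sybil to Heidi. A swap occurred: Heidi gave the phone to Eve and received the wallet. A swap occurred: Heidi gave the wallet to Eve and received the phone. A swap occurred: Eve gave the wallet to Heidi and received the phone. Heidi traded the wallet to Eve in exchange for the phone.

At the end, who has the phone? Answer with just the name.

Tracking all object holders:
Start: wallet:Eve, phone:Sybil
Event 1 (give phone: Sybil -> Heidi). State: wallet:Eve, phone:Heidi
Event 2 (swap phone<->wallet: now phone:Eve, wallet:Heidi). State: wallet:Heidi, phone:Eve
Event 3 (swap wallet<->phone: now wallet:Eve, phone:Heidi). State: wallet:Eve, phone:Heidi
Event 4 (swap wallet<->phone: now wallet:Heidi, phone:Eve). State: wallet:Heidi, phone:Eve
Event 5 (swap wallet<->phone: now wallet:Eve, phone:Heidi). State: wallet:Eve, phone:Heidi

Final state: wallet:Eve, phone:Heidi
The phone is held by Heidi.

Answer: Heidi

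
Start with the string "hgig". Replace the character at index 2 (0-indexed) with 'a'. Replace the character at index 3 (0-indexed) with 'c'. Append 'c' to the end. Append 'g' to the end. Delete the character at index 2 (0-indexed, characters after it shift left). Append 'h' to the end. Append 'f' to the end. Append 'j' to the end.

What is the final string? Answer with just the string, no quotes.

Answer: hgccghfj

Derivation:
Applying each edit step by step:
Start: "hgig"
Op 1 (replace idx 2: 'i' -> 'a'): "hgig" -> "hgag"
Op 2 (replace idx 3: 'g' -> 'c'): "hgag" -> "hgac"
Op 3 (append 'c'): "hgac" -> "hgacc"
Op 4 (append 'g'): "hgacc" -> "hgaccg"
Op 5 (delete idx 2 = 'a'): "hgaccg" -> "hgccg"
Op 6 (append 'h'): "hgccg" -> "hgccgh"
Op 7 (append 'f'): "hgccgh" -> "hgccghf"
Op 8 (append 'j'): "hgccghf" -> "hgccghfj"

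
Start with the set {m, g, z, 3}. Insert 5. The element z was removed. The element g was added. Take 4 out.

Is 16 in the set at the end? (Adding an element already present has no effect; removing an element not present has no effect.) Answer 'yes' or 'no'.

Tracking the set through each operation:
Start: {3, g, m, z}
Event 1 (add 5): added. Set: {3, 5, g, m, z}
Event 2 (remove z): removed. Set: {3, 5, g, m}
Event 3 (add g): already present, no change. Set: {3, 5, g, m}
Event 4 (remove 4): not present, no change. Set: {3, 5, g, m}

Final set: {3, 5, g, m} (size 4)
16 is NOT in the final set.

Answer: no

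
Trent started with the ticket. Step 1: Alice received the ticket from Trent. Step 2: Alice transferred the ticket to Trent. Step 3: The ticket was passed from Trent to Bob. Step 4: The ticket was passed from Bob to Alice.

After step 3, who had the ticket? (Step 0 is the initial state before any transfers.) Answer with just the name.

Answer: Bob

Derivation:
Tracking the ticket holder through step 3:
After step 0 (start): Trent
After step 1: Alice
After step 2: Trent
After step 3: Bob

At step 3, the holder is Bob.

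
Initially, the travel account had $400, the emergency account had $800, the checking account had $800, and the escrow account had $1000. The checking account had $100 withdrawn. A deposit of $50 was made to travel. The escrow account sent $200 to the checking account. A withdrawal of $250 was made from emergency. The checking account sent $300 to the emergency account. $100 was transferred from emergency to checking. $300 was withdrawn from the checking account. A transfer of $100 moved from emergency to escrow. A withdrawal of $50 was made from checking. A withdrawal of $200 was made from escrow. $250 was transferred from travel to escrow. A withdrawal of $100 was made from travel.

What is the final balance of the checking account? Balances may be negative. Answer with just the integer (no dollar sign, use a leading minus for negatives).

Tracking account balances step by step:
Start: travel=400, emergency=800, checking=800, escrow=1000
Event 1 (withdraw 100 from checking): checking: 800 - 100 = 700. Balances: travel=400, emergency=800, checking=700, escrow=1000
Event 2 (deposit 50 to travel): travel: 400 + 50 = 450. Balances: travel=450, emergency=800, checking=700, escrow=1000
Event 3 (transfer 200 escrow -> checking): escrow: 1000 - 200 = 800, checking: 700 + 200 = 900. Balances: travel=450, emergency=800, checking=900, escrow=800
Event 4 (withdraw 250 from emergency): emergency: 800 - 250 = 550. Balances: travel=450, emergency=550, checking=900, escrow=800
Event 5 (transfer 300 checking -> emergency): checking: 900 - 300 = 600, emergency: 550 + 300 = 850. Balances: travel=450, emergency=850, checking=600, escrow=800
Event 6 (transfer 100 emergency -> checking): emergency: 850 - 100 = 750, checking: 600 + 100 = 700. Balances: travel=450, emergency=750, checking=700, escrow=800
Event 7 (withdraw 300 from checking): checking: 700 - 300 = 400. Balances: travel=450, emergency=750, checking=400, escrow=800
Event 8 (transfer 100 emergency -> escrow): emergency: 750 - 100 = 650, escrow: 800 + 100 = 900. Balances: travel=450, emergency=650, checking=400, escrow=900
Event 9 (withdraw 50 from checking): checking: 400 - 50 = 350. Balances: travel=450, emergency=650, checking=350, escrow=900
Event 10 (withdraw 200 from escrow): escrow: 900 - 200 = 700. Balances: travel=450, emergency=650, checking=350, escrow=700
Event 11 (transfer 250 travel -> escrow): travel: 450 - 250 = 200, escrow: 700 + 250 = 950. Balances: travel=200, emergency=650, checking=350, escrow=950
Event 12 (withdraw 100 from travel): travel: 200 - 100 = 100. Balances: travel=100, emergency=650, checking=350, escrow=950

Final balance of checking: 350

Answer: 350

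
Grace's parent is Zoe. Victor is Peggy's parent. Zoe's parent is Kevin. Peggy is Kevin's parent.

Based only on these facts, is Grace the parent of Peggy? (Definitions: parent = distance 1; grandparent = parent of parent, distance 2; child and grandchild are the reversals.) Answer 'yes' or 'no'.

Reconstructing the parent chain from the given facts:
  Victor -> Peggy -> Kevin -> Zoe -> Grace
(each arrow means 'parent of the next')
Positions in the chain (0 = top):
  position of Victor: 0
  position of Peggy: 1
  position of Kevin: 2
  position of Zoe: 3
  position of Grace: 4

Grace is at position 4, Peggy is at position 1; signed distance (j - i) = -3.
'parent' requires j - i = 1. Actual distance is -3, so the relation does NOT hold.

Answer: no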